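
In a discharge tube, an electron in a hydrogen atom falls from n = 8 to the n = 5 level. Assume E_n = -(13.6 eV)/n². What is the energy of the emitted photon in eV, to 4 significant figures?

0.3315 eV

E_8 = −13.60/64 = −0.2125 eV and E_5 = −13.60/25 = −0.5440 eV.
The photon energy is |E_8 − E_5| = 0.3315 eV.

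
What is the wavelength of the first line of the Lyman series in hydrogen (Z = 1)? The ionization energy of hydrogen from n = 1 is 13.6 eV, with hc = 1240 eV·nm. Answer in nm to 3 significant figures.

The Lyman series terminates on n_f = 1; the first line has n_i = 1+1 = 2.
ΔE = 13.60 × (1/1² − 1/2²) = 10.20 eV.
λ = 1240 / 10.20 = 122 nm.

122 nm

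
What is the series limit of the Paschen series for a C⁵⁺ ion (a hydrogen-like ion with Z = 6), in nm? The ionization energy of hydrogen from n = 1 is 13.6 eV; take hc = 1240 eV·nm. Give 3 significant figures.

22.8 nm

The Paschen series has lower level n_f = 3; the series limit corresponds to n_i → ∞.
ΔE_max = 13.6 × 36 / 3² = 54.40 eV.
λ_min = 1240 / 54.40 = 22.8 nm.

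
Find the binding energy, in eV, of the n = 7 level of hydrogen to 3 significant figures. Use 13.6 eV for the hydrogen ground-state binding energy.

0.278 eV

E_7 = −13.60/49 = −0.278 eV, so ionization (to E = 0) requires 0.278 eV.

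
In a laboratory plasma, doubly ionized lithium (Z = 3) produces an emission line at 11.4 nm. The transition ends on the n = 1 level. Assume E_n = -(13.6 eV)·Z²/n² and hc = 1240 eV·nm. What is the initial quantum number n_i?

n_i = 3

The photon energy is ΔE = hc/λ = 1240 / 11.4 = 108.8 eV.
With Z = 3, ΔE = 122.4 × (1/n_f² − 1/n_i²), so 1/n_f² − 1/n_i² = 0.8887.
With n_f = 1: 1/n_i² = 1/1 − 0.8887 = 0.1113, so n_i ≈ 3.00.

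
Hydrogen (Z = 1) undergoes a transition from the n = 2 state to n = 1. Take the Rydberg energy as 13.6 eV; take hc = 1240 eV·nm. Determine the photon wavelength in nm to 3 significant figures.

122 nm

ΔE = 13.60 × (1/1² − 1/2²) = 13.60 × 0.7500 = 10.20 eV.
λ = hc/ΔE = 1240 / 10.20 = 122 nm.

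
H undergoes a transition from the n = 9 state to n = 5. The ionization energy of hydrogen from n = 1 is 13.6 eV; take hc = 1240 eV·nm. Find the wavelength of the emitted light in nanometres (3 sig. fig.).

3300 nm

ΔE = 13.60 × (1/5² − 1/9²) = 13.60 × 0.02765 = 0.3761 eV.
λ = hc/ΔE = 1240 / 0.3761 = 3300 nm.
This line belongs to the Pfund series.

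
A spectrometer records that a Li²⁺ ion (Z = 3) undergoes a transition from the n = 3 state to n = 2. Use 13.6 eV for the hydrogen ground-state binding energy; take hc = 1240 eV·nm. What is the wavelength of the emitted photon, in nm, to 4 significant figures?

For Z = 3 the level energies scale as Z², so the effective Rydberg energy is 13.6 × 9 = 122.4 eV.
ΔE = 122.4 × (1/2² − 1/3²) = 122.4 × 0.1389 = 17.00 eV.
λ = hc/ΔE = 1240 / 17.00 = 72.94 nm.

72.94 nm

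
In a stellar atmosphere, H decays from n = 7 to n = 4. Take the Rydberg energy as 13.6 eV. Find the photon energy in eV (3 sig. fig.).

E_7 = −13.60/49 = −0.2776 eV and E_4 = −13.60/16 = −0.8500 eV.
The photon energy is |E_7 − E_4| = 0.572 eV.

0.572 eV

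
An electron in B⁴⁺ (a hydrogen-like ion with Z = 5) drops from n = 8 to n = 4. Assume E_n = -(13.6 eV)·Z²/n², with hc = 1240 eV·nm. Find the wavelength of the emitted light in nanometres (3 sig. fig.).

77.8 nm

For Z = 5 the level energies scale as Z², so the effective Rydberg energy is 13.6 × 25 = 340.0 eV.
ΔE = 340.0 × (1/4² − 1/8²) = 340.0 × 0.04688 = 15.94 eV.
λ = hc/ΔE = 1240 / 15.94 = 77.8 nm.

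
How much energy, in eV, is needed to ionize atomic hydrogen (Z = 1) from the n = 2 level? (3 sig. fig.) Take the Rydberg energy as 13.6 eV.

3.40 eV

E_2 = −13.60/4 = −3.40 eV, so ionization (to E = 0) requires 3.40 eV.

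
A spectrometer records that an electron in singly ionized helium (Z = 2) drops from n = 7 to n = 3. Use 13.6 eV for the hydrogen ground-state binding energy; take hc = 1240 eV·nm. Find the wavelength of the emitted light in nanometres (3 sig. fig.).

For Z = 2 the level energies scale as Z², so the effective Rydberg energy is 13.6 × 4 = 54.40 eV.
ΔE = 54.40 × (1/3² − 1/7²) = 54.40 × 0.09070 = 4.934 eV.
λ = hc/ΔE = 1240 / 4.934 = 251 nm.

251 nm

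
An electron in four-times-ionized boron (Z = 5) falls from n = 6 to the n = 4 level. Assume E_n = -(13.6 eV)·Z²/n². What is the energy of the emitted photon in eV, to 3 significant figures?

The Bohr energies scale as Z², so for Z = 5: E_n = −340.0/n² eV.
E_6 = −340.0/36 = −9.444 eV and E_4 = −340.0/16 = −21.25 eV.
The photon energy is |E_6 − E_4| = 11.8 eV.

11.8 eV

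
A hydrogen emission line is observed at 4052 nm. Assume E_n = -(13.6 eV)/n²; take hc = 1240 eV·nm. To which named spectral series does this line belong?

ΔE = 1240/4052 = 0.3060 eV.
This matches 13.6 × (1/4² − 1/5²), so n_f = 4: the Brackett series.

Brackett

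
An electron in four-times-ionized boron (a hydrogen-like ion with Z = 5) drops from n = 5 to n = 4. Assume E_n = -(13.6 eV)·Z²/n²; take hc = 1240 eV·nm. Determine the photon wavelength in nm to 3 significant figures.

For Z = 5 the level energies scale as Z², so the effective Rydberg energy is 13.6 × 25 = 340.0 eV.
ΔE = 340.0 × (1/4² − 1/5²) = 340.0 × 0.02250 = 7.650 eV.
λ = hc/ΔE = 1240 / 7.650 = 162 nm.

162 nm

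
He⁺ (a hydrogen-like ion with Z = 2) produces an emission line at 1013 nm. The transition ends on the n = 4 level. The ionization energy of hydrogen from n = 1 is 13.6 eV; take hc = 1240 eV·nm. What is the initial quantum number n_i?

The photon energy is ΔE = hc/λ = 1240 / 1013 = 1.224 eV.
With Z = 2, ΔE = 54.40 × (1/n_f² − 1/n_i²), so 1/n_f² − 1/n_i² = 0.02250.
With n_f = 4: 1/n_i² = 1/16 − 0.02250 = 0.04000, so n_i ≈ 5.00.

n_i = 5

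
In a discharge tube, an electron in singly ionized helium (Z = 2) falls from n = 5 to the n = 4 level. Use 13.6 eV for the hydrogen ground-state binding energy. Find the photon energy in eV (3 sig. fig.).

The Bohr energies scale as Z², so for Z = 2: E_n = −54.40/n² eV.
E_5 = −54.40/25 = −2.176 eV and E_4 = −54.40/16 = −3.400 eV.
The photon energy is |E_5 − E_4| = 1.22 eV.

1.22 eV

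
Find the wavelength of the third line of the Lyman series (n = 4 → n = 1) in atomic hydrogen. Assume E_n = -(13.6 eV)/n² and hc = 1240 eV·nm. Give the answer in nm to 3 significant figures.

The Lyman series terminates on n_f = 1; the third line has n_i = 1+3 = 4.
ΔE = 13.60 × (1/1² − 1/4²) = 12.75 eV.
λ = 1240 / 12.75 = 97.3 nm.

97.3 nm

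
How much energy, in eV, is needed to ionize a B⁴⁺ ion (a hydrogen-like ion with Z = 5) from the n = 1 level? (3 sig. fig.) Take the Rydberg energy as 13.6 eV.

E_n = −13.6 Z²/n² = −340.0/n² eV for Z = 5.
E_1 = −340.0/1 = −340 eV, so ionization (to E = 0) requires 340 eV.

340 eV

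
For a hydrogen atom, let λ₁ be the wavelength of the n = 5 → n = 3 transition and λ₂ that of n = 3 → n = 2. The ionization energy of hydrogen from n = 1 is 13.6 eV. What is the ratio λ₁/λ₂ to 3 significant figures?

λ ∝ 1/ΔE ∝ 1/(1/n_f² − 1/n_i²), and the Z² and hc factors cancel in the ratio.
λ₁/λ₂ = (1/2² − 1/3²)/(1/3² − 1/5²) = 0.1389/0.07111 = 1.95.

1.95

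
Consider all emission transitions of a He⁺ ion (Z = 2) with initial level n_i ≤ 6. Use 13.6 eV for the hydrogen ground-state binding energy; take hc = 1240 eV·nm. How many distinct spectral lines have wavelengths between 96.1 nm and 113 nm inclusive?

2

Enumerate all n_i → n_f pairs with 1 ≤ n_f < n_i ≤ 6 and compute λ = 1240 / [13.6·4·(1/n_f² − 1/n_i²)].
Lines falling in [96.1, 113] nm: 6→2 (102.6 nm), 5→2 (108.5 nm).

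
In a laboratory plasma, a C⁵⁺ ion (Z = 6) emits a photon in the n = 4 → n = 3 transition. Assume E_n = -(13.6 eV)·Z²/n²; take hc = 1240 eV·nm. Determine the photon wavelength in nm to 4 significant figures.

52.10 nm

For Z = 6 the level energies scale as Z², so the effective Rydberg energy is 13.6 × 36 = 489.6 eV.
ΔE = 489.6 × (1/3² − 1/4²) = 489.6 × 0.04861 = 23.80 eV.
λ = hc/ΔE = 1240 / 23.80 = 52.10 nm.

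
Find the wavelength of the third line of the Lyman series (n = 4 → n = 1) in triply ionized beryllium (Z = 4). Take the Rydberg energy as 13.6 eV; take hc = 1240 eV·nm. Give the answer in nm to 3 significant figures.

6.08 nm

The Lyman series terminates on n_f = 1; the third line has n_i = 1+3 = 4.
ΔE = 217.6 × (1/1² − 1/4²) = 204.0 eV.
λ = 1240 / 204.0 = 6.08 nm.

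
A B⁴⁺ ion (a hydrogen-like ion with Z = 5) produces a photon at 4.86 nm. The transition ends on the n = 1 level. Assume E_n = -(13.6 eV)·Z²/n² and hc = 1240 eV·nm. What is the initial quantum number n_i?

n_i = 2

The photon energy is ΔE = hc/λ = 1240 / 4.86 = 255.1 eV.
With Z = 5, ΔE = 340.0 × (1/n_f² − 1/n_i²), so 1/n_f² − 1/n_i² = 0.7504.
With n_f = 1: 1/n_i² = 1/1 − 0.7504 = 0.2496, so n_i ≈ 2.00.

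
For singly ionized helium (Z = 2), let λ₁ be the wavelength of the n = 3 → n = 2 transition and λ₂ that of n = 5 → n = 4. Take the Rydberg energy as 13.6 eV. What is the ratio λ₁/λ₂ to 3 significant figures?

0.162

λ ∝ 1/ΔE ∝ 1/(1/n_f² − 1/n_i²), and the Z² and hc factors cancel in the ratio.
λ₁/λ₂ = (1/4² − 1/5²)/(1/2² − 1/3²) = 0.02250/0.1389 = 0.162.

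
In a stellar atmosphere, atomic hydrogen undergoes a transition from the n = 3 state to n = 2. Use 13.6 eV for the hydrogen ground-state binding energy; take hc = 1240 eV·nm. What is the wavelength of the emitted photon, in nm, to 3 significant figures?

656 nm

ΔE = 13.60 × (1/2² − 1/3²) = 13.60 × 0.1389 = 1.889 eV.
λ = hc/ΔE = 1240 / 1.889 = 656 nm.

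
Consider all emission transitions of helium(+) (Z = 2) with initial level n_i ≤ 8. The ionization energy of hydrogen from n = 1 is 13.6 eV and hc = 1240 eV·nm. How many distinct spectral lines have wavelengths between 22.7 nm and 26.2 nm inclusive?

Enumerate all n_i → n_f pairs with 1 ≤ n_f < n_i ≤ 8 and compute λ = 1240 / [13.6·4·(1/n_f² − 1/n_i²)].
Lines falling in [22.7, 26.2] nm: 8→1 (23.16 nm), 7→1 (23.27 nm), 6→1 (23.45 nm), 5→1 (23.74 nm), 4→1 (24.31 nm), 3→1 (25.64 nm).

6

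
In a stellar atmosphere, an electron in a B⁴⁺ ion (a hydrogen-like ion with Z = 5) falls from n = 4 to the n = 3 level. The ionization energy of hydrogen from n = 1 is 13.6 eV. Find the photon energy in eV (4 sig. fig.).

16.53 eV

The Bohr energies scale as Z², so for Z = 5: E_n = −340.0/n² eV.
E_4 = −340.0/16 = −21.25 eV and E_3 = −340.0/9 = −37.78 eV.
The photon energy is |E_4 − E_3| = 16.53 eV.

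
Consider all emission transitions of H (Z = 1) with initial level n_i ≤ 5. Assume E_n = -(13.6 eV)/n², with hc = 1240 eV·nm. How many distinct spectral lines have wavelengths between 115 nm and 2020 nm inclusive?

6

Enumerate all n_i → n_f pairs with 1 ≤ n_f < n_i ≤ 5 and compute λ = 1240 / [13.6·1·(1/n_f² − 1/n_i²)].
Lines falling in [115, 2020] nm: 2→1 (121.6 nm), 5→2 (434.2 nm), 4→2 (486.3 nm), 3→2 (656.5 nm), 5→3 (1282 nm), 4→3 (1876 nm).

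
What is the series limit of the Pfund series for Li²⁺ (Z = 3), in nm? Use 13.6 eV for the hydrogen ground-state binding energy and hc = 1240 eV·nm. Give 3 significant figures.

The Pfund series has lower level n_f = 5; the series limit corresponds to n_i → ∞.
ΔE_max = 13.6 × 9 / 5² = 4.896 eV.
λ_min = 1240 / 4.896 = 253 nm.

253 nm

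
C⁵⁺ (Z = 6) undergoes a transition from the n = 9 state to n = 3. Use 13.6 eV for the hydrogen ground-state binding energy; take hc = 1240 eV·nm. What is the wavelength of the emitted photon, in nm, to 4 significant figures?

25.64 nm

For Z = 6 the level energies scale as Z², so the effective Rydberg energy is 13.6 × 36 = 489.6 eV.
ΔE = 489.6 × (1/3² − 1/9²) = 489.6 × 0.09877 = 48.36 eV.
λ = hc/ΔE = 1240 / 48.36 = 25.64 nm.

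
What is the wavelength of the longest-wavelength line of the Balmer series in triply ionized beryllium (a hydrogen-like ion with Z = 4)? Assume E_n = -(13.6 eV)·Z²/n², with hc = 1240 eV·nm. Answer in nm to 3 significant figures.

41.0 nm

The Balmer series terminates on n_f = 2; the first line has n_i = 2+1 = 3.
ΔE = 217.6 × (1/2² − 1/3²) = 30.22 eV.
λ = 1240 / 30.22 = 41.0 nm.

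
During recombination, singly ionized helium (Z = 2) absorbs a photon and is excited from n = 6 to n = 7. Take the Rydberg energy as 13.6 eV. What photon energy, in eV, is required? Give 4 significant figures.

The Bohr energies scale as Z², so for Z = 2: E_n = −54.40/n² eV.
E_7 = −54.40/49 = −1.110 eV and E_6 = −54.40/36 = −1.511 eV.
The photon energy is |E_7 − E_6| = 0.4009 eV.

0.4009 eV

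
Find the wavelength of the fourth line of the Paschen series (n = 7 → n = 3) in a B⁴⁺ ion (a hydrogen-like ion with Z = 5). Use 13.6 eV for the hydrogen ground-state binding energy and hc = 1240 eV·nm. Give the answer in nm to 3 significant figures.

40.2 nm

The Paschen series terminates on n_f = 3; the fourth line has n_i = 3+4 = 7.
ΔE = 340.0 × (1/3² − 1/7²) = 30.84 eV.
λ = 1240 / 30.84 = 40.2 nm.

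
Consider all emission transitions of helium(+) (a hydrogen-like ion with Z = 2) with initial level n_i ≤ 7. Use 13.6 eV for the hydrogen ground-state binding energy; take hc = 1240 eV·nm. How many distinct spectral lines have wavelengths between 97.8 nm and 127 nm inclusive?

Enumerate all n_i → n_f pairs with 1 ≤ n_f < n_i ≤ 7 and compute λ = 1240 / [13.6·4·(1/n_f² − 1/n_i²)].
Lines falling in [97.8, 127] nm: 7→2 (99.28 nm), 6→2 (102.6 nm), 5→2 (108.5 nm), 4→2 (121.6 nm).

4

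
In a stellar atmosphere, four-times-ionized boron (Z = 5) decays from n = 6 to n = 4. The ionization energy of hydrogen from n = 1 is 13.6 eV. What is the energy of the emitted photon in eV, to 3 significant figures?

11.8 eV

The Bohr energies scale as Z², so for Z = 5: E_n = −340.0/n² eV.
E_6 = −340.0/36 = −9.444 eV and E_4 = −340.0/16 = −21.25 eV.
The photon energy is |E_6 − E_4| = 11.8 eV.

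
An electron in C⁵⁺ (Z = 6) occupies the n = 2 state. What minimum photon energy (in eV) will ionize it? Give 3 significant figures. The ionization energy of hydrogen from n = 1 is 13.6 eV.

122 eV

E_n = −13.6 Z²/n² = −489.6/n² eV for Z = 6.
E_2 = −489.6/4 = −122 eV, so ionization (to E = 0) requires 122 eV.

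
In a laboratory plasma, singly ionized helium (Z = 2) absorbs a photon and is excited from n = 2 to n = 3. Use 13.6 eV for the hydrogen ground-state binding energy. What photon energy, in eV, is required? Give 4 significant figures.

7.556 eV

The Bohr energies scale as Z², so for Z = 2: E_n = −54.40/n² eV.
E_3 = −54.40/9 = −6.044 eV and E_2 = −54.40/4 = −13.60 eV.
The photon energy is |E_3 − E_2| = 7.556 eV.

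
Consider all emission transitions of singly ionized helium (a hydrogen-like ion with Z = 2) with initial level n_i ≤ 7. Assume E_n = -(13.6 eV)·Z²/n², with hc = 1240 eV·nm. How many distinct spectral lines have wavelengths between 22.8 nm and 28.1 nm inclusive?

5

Enumerate all n_i → n_f pairs with 1 ≤ n_f < n_i ≤ 7 and compute λ = 1240 / [13.6·4·(1/n_f² − 1/n_i²)].
Lines falling in [22.8, 28.1] nm: 7→1 (23.27 nm), 6→1 (23.45 nm), 5→1 (23.74 nm), 4→1 (24.31 nm), 3→1 (25.64 nm).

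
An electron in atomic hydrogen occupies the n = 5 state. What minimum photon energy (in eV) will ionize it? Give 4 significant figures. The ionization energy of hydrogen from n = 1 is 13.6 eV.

0.5440 eV

E_5 = −13.60/25 = −0.5440 eV, so ionization (to E = 0) requires 0.5440 eV.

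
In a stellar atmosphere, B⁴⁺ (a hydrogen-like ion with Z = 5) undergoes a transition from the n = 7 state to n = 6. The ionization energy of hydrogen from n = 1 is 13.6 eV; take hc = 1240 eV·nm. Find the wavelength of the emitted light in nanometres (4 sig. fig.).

For Z = 5 the level energies scale as Z², so the effective Rydberg energy is 13.6 × 25 = 340.0 eV.
ΔE = 340.0 × (1/6² − 1/7²) = 340.0 × 0.007370 = 2.506 eV.
λ = hc/ΔE = 1240 / 2.506 = 494.9 nm.

494.9 nm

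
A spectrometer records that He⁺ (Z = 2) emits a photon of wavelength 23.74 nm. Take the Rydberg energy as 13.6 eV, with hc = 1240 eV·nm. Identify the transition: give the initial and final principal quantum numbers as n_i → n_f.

The photon energy is ΔE = hc/λ = 1240 / 23.74 = 52.23 eV.
With Z = 2, ΔE = 54.40 × (1/n_f² − 1/n_i²), so 1/n_f² − 1/n_i² = 0.9602.
Trying n_f = 1 gives 1/n_i² = 0.03984, i.e. n_i ≈ 5; this pair matches.

n_i = 5, n_f = 1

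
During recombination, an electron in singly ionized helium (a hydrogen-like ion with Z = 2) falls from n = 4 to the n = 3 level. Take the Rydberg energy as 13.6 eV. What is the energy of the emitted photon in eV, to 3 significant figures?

2.64 eV

The Bohr energies scale as Z², so for Z = 2: E_n = −54.40/n² eV.
E_4 = −54.40/16 = −3.400 eV and E_3 = −54.40/9 = −6.044 eV.
The photon energy is |E_4 − E_3| = 2.64 eV.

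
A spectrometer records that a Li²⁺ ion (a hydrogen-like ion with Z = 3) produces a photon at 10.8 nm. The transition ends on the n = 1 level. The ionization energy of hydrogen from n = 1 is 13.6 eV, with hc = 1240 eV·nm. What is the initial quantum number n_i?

The photon energy is ΔE = hc/λ = 1240 / 10.8 = 114.8 eV.
With Z = 3, ΔE = 122.4 × (1/n_f² − 1/n_i²), so 1/n_f² − 1/n_i² = 0.9380.
With n_f = 1: 1/n_i² = 1/1 − 0.9380 = 0.06197, so n_i ≈ 4.02.

n_i = 4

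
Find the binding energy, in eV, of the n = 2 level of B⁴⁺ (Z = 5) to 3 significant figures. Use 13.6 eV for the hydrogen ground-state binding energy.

E_n = −13.6 Z²/n² = −340.0/n² eV for Z = 5.
E_2 = −340.0/4 = −85.0 eV, so ionization (to E = 0) requires 85.0 eV.

85.0 eV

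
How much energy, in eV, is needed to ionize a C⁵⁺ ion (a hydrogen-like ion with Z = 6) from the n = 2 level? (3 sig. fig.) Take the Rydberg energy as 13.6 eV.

122 eV

E_n = −13.6 Z²/n² = −489.6/n² eV for Z = 6.
E_2 = −489.6/4 = −122 eV, so ionization (to E = 0) requires 122 eV.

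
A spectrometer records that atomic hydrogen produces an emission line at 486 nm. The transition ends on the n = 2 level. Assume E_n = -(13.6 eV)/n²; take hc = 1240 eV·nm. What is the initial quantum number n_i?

n_i = 4

The photon energy is ΔE = hc/λ = 1240 / 486 = 2.551 eV.
With Z = 1, ΔE = 13.60 × (1/n_f² − 1/n_i²), so 1/n_f² − 1/n_i² = 0.1876.
With n_f = 2: 1/n_i² = 1/4 − 0.1876 = 0.06239, so n_i ≈ 4.00.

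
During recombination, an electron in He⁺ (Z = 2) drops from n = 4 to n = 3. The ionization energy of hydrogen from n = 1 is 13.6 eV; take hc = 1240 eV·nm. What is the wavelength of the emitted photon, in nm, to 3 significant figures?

469 nm

For Z = 2 the level energies scale as Z², so the effective Rydberg energy is 13.6 × 4 = 54.40 eV.
ΔE = 54.40 × (1/3² − 1/4²) = 54.40 × 0.04861 = 2.644 eV.
λ = hc/ΔE = 1240 / 2.644 = 469 nm.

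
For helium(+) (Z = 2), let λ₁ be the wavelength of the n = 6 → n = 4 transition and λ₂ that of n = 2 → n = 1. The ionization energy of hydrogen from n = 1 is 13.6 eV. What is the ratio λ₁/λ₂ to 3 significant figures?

λ ∝ 1/ΔE ∝ 1/(1/n_f² − 1/n_i²), and the Z² and hc factors cancel in the ratio.
λ₁/λ₂ = (1/1² − 1/2²)/(1/4² − 1/6²) = 0.7500/0.03472 = 21.6.

21.6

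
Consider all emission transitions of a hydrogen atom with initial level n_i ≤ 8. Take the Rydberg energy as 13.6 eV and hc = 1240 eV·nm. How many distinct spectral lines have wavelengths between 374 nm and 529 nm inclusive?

5

Enumerate all n_i → n_f pairs with 1 ≤ n_f < n_i ≤ 8 and compute λ = 1240 / [13.6·1·(1/n_f² − 1/n_i²)].
Lines falling in [374, 529] nm: 8→2 (389.0 nm), 7→2 (397.1 nm), 6→2 (410.3 nm), 5→2 (434.2 nm), 4→2 (486.3 nm).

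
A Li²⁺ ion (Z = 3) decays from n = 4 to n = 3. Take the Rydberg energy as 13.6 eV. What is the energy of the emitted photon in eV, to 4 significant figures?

5.950 eV

The Bohr energies scale as Z², so for Z = 3: E_n = −122.4/n² eV.
E_4 = −122.4/16 = −7.650 eV and E_3 = −122.4/9 = −13.60 eV.
The photon energy is |E_4 − E_3| = 5.950 eV.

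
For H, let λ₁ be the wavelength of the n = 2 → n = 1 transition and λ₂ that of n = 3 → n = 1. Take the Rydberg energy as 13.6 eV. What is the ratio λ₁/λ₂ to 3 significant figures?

1.19

λ ∝ 1/ΔE ∝ 1/(1/n_f² − 1/n_i²), and the Z² and hc factors cancel in the ratio.
λ₁/λ₂ = (1/1² − 1/3²)/(1/1² − 1/2²) = 0.8889/0.7500 = 1.19.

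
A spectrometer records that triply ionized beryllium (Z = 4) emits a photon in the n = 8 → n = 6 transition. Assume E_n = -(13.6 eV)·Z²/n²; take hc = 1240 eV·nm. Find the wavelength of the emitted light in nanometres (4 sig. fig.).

For Z = 4 the level energies scale as Z², so the effective Rydberg energy is 13.6 × 16 = 217.6 eV.
ΔE = 217.6 × (1/6² − 1/8²) = 217.6 × 0.01215 = 2.644 eV.
λ = hc/ΔE = 1240 / 2.644 = 468.9 nm.

468.9 nm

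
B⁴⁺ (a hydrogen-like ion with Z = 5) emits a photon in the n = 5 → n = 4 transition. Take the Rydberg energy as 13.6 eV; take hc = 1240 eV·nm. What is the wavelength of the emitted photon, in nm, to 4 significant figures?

162.1 nm

For Z = 5 the level energies scale as Z², so the effective Rydberg energy is 13.6 × 25 = 340.0 eV.
ΔE = 340.0 × (1/4² − 1/5²) = 340.0 × 0.02250 = 7.650 eV.
λ = hc/ΔE = 1240 / 7.650 = 162.1 nm.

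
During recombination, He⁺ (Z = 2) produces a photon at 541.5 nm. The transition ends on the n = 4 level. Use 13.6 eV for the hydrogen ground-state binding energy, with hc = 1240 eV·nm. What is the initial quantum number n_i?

n_i = 7

The photon energy is ΔE = hc/λ = 1240 / 541.5 = 2.290 eV.
With Z = 2, ΔE = 54.40 × (1/n_f² − 1/n_i²), so 1/n_f² − 1/n_i² = 0.04209.
With n_f = 4: 1/n_i² = 1/16 − 0.04209 = 0.02041, so n_i ≈ 7.00.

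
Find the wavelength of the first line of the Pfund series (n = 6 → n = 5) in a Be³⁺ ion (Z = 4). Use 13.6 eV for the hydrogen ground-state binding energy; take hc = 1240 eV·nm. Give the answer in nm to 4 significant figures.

466.2 nm

The Pfund series terminates on n_f = 5; the first line has n_i = 5+1 = 6.
ΔE = 217.6 × (1/5² − 1/6²) = 2.660 eV.
λ = 1240 / 2.660 = 466.2 nm.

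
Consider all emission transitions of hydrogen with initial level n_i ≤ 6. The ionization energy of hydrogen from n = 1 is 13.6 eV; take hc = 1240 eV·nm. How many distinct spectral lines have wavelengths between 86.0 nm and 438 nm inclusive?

Enumerate all n_i → n_f pairs with 1 ≤ n_f < n_i ≤ 6 and compute λ = 1240 / [13.6·1·(1/n_f² − 1/n_i²)].
Lines falling in [86.0, 438] nm: 6→1 (93.78 nm), 5→1 (94.98 nm), 4→1 (97.25 nm), 3→1 (102.6 nm), 2→1 (121.6 nm), 6→2 (410.3 nm), 5→2 (434.2 nm).

7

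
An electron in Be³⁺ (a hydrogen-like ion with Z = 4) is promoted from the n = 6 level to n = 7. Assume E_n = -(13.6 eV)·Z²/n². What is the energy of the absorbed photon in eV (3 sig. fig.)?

1.60 eV

The Bohr energies scale as Z², so for Z = 4: E_n = −217.6/n² eV.
E_7 = −217.6/49 = −4.441 eV and E_6 = −217.6/36 = −6.044 eV.
The photon energy is |E_7 − E_6| = 1.60 eV.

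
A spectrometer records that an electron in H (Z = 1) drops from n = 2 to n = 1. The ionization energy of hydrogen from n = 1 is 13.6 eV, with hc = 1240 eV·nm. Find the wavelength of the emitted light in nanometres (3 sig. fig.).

122 nm

ΔE = 13.60 × (1/1² − 1/2²) = 13.60 × 0.7500 = 10.20 eV.
λ = hc/ΔE = 1240 / 10.20 = 122 nm.
This line belongs to the Lyman series.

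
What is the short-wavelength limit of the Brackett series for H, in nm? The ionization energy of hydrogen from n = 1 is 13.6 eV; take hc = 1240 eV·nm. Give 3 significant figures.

1460 nm

The Brackett series has lower level n_f = 4; the series limit corresponds to n_i → ∞.
ΔE_max = 13.6 × 1 / 4² = 0.8500 eV.
λ_min = 1240 / 0.8500 = 1460 nm.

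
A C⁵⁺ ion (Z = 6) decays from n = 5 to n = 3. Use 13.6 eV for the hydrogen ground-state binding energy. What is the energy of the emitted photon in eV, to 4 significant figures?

34.82 eV

The Bohr energies scale as Z², so for Z = 6: E_n = −489.6/n² eV.
E_5 = −489.6/25 = −19.58 eV and E_3 = −489.6/9 = −54.40 eV.
The photon energy is |E_5 − E_3| = 34.82 eV.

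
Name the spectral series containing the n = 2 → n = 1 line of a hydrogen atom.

The series is set by the lower level: n_f = 1 is the Lyman series.

Lyman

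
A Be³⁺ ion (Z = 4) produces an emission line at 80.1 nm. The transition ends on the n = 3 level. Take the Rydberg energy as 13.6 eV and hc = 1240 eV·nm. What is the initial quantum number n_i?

The photon energy is ΔE = hc/λ = 1240 / 80.1 = 15.48 eV.
With Z = 4, ΔE = 217.6 × (1/n_f² − 1/n_i²), so 1/n_f² − 1/n_i² = 0.07114.
With n_f = 3: 1/n_i² = 1/9 − 0.07114 = 0.03997, so n_i ≈ 5.00.

n_i = 5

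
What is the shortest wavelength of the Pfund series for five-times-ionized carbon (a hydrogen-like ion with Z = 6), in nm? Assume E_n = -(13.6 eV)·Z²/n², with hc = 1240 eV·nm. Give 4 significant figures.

The Pfund series has lower level n_f = 5; the series limit corresponds to n_i → ∞.
ΔE_max = 13.6 × 36 / 5² = 19.58 eV.
λ_min = 1240 / 19.58 = 63.32 nm.

63.32 nm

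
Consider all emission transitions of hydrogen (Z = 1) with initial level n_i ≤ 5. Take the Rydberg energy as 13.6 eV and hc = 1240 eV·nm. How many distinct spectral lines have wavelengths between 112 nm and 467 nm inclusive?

2

Enumerate all n_i → n_f pairs with 1 ≤ n_f < n_i ≤ 5 and compute λ = 1240 / [13.6·1·(1/n_f² − 1/n_i²)].
Lines falling in [112, 467] nm: 2→1 (121.6 nm), 5→2 (434.2 nm).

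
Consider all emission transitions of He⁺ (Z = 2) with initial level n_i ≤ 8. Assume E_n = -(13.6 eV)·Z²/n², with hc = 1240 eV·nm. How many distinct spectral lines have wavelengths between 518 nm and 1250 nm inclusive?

5

Enumerate all n_i → n_f pairs with 1 ≤ n_f < n_i ≤ 8 and compute λ = 1240 / [13.6·4·(1/n_f² − 1/n_i²)].
Lines falling in [518, 1250] nm: 7→4 (541.5 nm), 6→4 (656.5 nm), 8→5 (935.1 nm), 5→4 (1013 nm), 7→5 (1163 nm).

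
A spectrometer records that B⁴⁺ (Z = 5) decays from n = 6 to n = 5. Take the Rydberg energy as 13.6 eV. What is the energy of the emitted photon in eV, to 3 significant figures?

4.16 eV

The Bohr energies scale as Z², so for Z = 5: E_n = −340.0/n² eV.
E_6 = −340.0/36 = −9.444 eV and E_5 = −340.0/25 = −13.60 eV.
The photon energy is |E_6 − E_5| = 4.16 eV.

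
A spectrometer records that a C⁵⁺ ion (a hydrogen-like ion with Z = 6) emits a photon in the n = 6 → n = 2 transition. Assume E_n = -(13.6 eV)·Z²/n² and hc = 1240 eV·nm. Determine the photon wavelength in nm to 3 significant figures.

For Z = 6 the level energies scale as Z², so the effective Rydberg energy is 13.6 × 36 = 489.6 eV.
ΔE = 489.6 × (1/2² − 1/6²) = 489.6 × 0.2222 = 108.8 eV.
λ = hc/ΔE = 1240 / 108.8 = 11.4 nm.

11.4 nm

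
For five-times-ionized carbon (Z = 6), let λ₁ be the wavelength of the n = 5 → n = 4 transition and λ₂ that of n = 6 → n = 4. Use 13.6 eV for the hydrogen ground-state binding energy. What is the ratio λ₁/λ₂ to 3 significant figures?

λ ∝ 1/ΔE ∝ 1/(1/n_f² − 1/n_i²), and the Z² and hc factors cancel in the ratio.
λ₁/λ₂ = (1/4² − 1/6²)/(1/4² − 1/5²) = 0.03472/0.02250 = 1.54.

1.54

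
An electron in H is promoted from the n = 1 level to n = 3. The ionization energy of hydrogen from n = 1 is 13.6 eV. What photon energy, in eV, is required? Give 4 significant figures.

12.09 eV

E_3 = −13.60/9 = −1.511 eV and E_1 = −13.60/1 = −13.60 eV.
The photon energy is |E_3 − E_1| = 12.09 eV.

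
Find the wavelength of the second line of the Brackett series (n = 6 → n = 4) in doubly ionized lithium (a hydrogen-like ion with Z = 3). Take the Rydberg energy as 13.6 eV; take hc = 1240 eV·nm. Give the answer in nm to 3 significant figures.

292 nm

The Brackett series terminates on n_f = 4; the second line has n_i = 4+2 = 6.
ΔE = 122.4 × (1/4² − 1/6²) = 4.250 eV.
λ = 1240 / 4.250 = 292 nm.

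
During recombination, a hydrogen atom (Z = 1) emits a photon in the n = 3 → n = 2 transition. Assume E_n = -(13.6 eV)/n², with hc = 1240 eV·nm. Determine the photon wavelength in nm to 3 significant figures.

ΔE = 13.60 × (1/2² − 1/3²) = 13.60 × 0.1389 = 1.889 eV.
λ = hc/ΔE = 1240 / 1.889 = 656 nm.
This line belongs to the Balmer series.

656 nm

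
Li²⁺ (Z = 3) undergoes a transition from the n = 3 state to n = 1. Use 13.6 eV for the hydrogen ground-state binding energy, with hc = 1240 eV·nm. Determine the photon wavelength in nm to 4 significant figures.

11.40 nm

For Z = 3 the level energies scale as Z², so the effective Rydberg energy is 13.6 × 9 = 122.4 eV.
ΔE = 122.4 × (1/1² − 1/3²) = 122.4 × 0.8889 = 108.8 eV.
λ = hc/ΔE = 1240 / 108.8 = 11.40 nm.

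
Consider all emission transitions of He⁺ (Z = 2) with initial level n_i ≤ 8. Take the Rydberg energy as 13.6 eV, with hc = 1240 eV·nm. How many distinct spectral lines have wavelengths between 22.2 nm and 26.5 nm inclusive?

6

Enumerate all n_i → n_f pairs with 1 ≤ n_f < n_i ≤ 8 and compute λ = 1240 / [13.6·4·(1/n_f² − 1/n_i²)].
Lines falling in [22.2, 26.5] nm: 8→1 (23.16 nm), 7→1 (23.27 nm), 6→1 (23.45 nm), 5→1 (23.74 nm), 4→1 (24.31 nm), 3→1 (25.64 nm).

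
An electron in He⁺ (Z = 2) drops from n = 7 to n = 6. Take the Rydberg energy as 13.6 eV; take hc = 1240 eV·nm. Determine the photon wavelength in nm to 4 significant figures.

For Z = 2 the level energies scale as Z², so the effective Rydberg energy is 13.6 × 4 = 54.40 eV.
ΔE = 54.40 × (1/6² − 1/7²) = 54.40 × 0.007370 = 0.4009 eV.
λ = hc/ΔE = 1240 / 0.4009 = 3093 nm.

3093 nm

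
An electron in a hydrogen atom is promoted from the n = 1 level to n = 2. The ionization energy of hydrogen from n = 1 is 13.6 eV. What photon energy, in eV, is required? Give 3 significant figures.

10.2 eV

E_2 = −13.60/4 = −3.400 eV and E_1 = −13.60/1 = −13.60 eV.
The photon energy is |E_2 − E_1| = 10.2 eV.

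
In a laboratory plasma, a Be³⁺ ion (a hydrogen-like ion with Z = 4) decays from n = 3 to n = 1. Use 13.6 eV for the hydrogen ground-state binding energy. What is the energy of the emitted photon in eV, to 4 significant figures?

The Bohr energies scale as Z², so for Z = 4: E_n = −217.6/n² eV.
E_3 = −217.6/9 = −24.18 eV and E_1 = −217.6/1 = −217.6 eV.
The photon energy is |E_3 − E_1| = 193.4 eV.

193.4 eV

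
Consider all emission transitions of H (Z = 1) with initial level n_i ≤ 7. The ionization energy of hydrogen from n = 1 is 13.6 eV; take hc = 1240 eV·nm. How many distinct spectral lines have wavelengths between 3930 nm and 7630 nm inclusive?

Enumerate all n_i → n_f pairs with 1 ≤ n_f < n_i ≤ 7 and compute λ = 1240 / [13.6·1·(1/n_f² − 1/n_i²)].
Lines falling in [3930, 7630] nm: 5→4 (4052 nm), 7→5 (4654 nm), 6→5 (7460 nm).

3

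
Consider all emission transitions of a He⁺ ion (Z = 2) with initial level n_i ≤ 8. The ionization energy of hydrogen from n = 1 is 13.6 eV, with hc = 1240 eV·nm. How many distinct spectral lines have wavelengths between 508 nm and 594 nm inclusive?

1

Enumerate all n_i → n_f pairs with 1 ≤ n_f < n_i ≤ 8 and compute λ = 1240 / [13.6·4·(1/n_f² − 1/n_i²)].
Lines falling in [508, 594] nm: 7→4 (541.5 nm).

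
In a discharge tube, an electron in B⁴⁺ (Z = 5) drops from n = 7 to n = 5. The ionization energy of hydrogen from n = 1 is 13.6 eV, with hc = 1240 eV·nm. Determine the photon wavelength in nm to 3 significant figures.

186 nm

For Z = 5 the level energies scale as Z², so the effective Rydberg energy is 13.6 × 25 = 340.0 eV.
ΔE = 340.0 × (1/5² − 1/7²) = 340.0 × 0.01959 = 6.661 eV.
λ = hc/ΔE = 1240 / 6.661 = 186 nm.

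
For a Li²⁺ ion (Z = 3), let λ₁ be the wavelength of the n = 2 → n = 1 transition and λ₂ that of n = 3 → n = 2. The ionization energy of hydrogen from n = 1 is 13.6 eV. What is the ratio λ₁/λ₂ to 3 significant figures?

0.185

λ ∝ 1/ΔE ∝ 1/(1/n_f² − 1/n_i²), and the Z² and hc factors cancel in the ratio.
λ₁/λ₂ = (1/2² − 1/3²)/(1/1² − 1/2²) = 0.1389/0.7500 = 0.185.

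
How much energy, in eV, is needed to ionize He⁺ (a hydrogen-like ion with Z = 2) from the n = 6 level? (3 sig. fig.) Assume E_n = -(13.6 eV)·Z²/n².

1.51 eV

E_n = −13.6 Z²/n² = −54.40/n² eV for Z = 2.
E_6 = −54.40/36 = −1.51 eV, so ionization (to E = 0) requires 1.51 eV.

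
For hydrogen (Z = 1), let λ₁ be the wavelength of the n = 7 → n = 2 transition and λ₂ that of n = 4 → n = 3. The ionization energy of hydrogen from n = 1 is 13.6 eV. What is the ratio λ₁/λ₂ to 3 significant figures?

λ ∝ 1/ΔE ∝ 1/(1/n_f² − 1/n_i²), and the Z² and hc factors cancel in the ratio.
λ₁/λ₂ = (1/3² − 1/4²)/(1/2² − 1/7²) = 0.04861/0.2296 = 0.212.

0.212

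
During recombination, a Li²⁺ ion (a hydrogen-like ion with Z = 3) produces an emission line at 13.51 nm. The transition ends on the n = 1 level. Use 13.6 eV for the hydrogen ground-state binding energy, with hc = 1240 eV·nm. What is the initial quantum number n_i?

n_i = 2

The photon energy is ΔE = hc/λ = 1240 / 13.51 = 91.78 eV.
With Z = 3, ΔE = 122.4 × (1/n_f² − 1/n_i²), so 1/n_f² − 1/n_i² = 0.7499.
With n_f = 1: 1/n_i² = 1/1 − 0.7499 = 0.2501, so n_i ≈ 2.00.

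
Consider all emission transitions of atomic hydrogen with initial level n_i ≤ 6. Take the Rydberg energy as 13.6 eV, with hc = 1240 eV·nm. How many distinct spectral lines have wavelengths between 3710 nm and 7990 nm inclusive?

2

Enumerate all n_i → n_f pairs with 1 ≤ n_f < n_i ≤ 6 and compute λ = 1240 / [13.6·1·(1/n_f² − 1/n_i²)].
Lines falling in [3710, 7990] nm: 5→4 (4052 nm), 6→5 (7460 nm).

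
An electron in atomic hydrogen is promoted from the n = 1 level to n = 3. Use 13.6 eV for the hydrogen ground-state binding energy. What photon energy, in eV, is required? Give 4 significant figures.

E_3 = −13.60/9 = −1.511 eV and E_1 = −13.60/1 = −13.60 eV.
The photon energy is |E_3 − E_1| = 12.09 eV.

12.09 eV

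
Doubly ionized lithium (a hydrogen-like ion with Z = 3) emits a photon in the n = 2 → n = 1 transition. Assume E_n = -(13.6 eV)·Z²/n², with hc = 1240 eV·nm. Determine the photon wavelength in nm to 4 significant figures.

13.51 nm

For Z = 3 the level energies scale as Z², so the effective Rydberg energy is 13.6 × 9 = 122.4 eV.
ΔE = 122.4 × (1/1² − 1/2²) = 122.4 × 0.7500 = 91.80 eV.
λ = hc/ΔE = 1240 / 91.80 = 13.51 nm.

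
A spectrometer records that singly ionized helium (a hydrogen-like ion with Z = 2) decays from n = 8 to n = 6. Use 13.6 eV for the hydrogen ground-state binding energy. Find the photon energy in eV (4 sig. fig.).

The Bohr energies scale as Z², so for Z = 2: E_n = −54.40/n² eV.
E_8 = −54.40/64 = −0.8500 eV and E_6 = −54.40/36 = −1.511 eV.
The photon energy is |E_8 − E_6| = 0.6611 eV.

0.6611 eV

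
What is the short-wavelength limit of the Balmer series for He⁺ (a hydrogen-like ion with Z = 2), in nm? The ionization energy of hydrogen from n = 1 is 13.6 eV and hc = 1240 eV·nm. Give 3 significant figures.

91.2 nm

The Balmer series has lower level n_f = 2; the series limit corresponds to n_i → ∞.
ΔE_max = 13.6 × 4 / 2² = 13.60 eV.
λ_min = 1240 / 13.60 = 91.2 nm.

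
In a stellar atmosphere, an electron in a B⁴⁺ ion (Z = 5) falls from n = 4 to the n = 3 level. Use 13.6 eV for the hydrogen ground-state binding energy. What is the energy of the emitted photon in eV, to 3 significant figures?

16.5 eV

The Bohr energies scale as Z², so for Z = 5: E_n = −340.0/n² eV.
E_4 = −340.0/16 = −21.25 eV and E_3 = −340.0/9 = −37.78 eV.
The photon energy is |E_4 − E_3| = 16.5 eV.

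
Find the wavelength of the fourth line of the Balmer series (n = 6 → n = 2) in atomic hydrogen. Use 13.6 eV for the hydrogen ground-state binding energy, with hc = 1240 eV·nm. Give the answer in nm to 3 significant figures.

The Balmer series terminates on n_f = 2; the fourth line has n_i = 2+4 = 6.
ΔE = 13.60 × (1/2² − 1/6²) = 3.022 eV.
λ = 1240 / 3.022 = 410 nm.

410 nm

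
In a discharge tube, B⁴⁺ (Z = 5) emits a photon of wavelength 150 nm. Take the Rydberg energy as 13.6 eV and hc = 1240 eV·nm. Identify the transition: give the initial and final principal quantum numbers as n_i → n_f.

The photon energy is ΔE = hc/λ = 1240 / 150 = 8.267 eV.
With Z = 5, ΔE = 340.0 × (1/n_f² − 1/n_i²), so 1/n_f² − 1/n_i² = 0.02431.
Trying n_f = 5 gives 1/n_i² = 0.01569, i.e. n_i ≈ 8; this pair matches.

n_i = 8, n_f = 5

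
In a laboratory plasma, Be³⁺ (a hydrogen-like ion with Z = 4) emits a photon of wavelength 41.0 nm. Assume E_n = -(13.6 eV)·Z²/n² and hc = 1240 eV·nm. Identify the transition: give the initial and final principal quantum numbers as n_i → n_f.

n_i = 3, n_f = 2

The photon energy is ΔE = hc/λ = 1240 / 41.0 = 30.24 eV.
With Z = 4, ΔE = 217.6 × (1/n_f² − 1/n_i²), so 1/n_f² − 1/n_i² = 0.1390.
Trying n_f = 2 gives 1/n_i² = 0.1110, i.e. n_i ≈ 3; this pair matches.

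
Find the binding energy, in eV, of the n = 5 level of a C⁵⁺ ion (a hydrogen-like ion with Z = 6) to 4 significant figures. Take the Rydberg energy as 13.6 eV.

19.58 eV

E_n = −13.6 Z²/n² = −489.6/n² eV for Z = 6.
E_5 = −489.6/25 = −19.58 eV, so ionization (to E = 0) requires 19.58 eV.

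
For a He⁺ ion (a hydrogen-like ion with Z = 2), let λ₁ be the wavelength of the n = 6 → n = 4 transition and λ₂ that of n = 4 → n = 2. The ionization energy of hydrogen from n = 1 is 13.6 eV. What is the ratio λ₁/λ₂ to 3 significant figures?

λ ∝ 1/ΔE ∝ 1/(1/n_f² − 1/n_i²), and the Z² and hc factors cancel in the ratio.
λ₁/λ₂ = (1/2² − 1/4²)/(1/4² − 1/6²) = 0.1875/0.03472 = 5.40.

5.40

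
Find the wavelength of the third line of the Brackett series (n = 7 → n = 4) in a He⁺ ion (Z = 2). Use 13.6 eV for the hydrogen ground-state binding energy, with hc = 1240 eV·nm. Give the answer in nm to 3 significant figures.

542 nm

The Brackett series terminates on n_f = 4; the third line has n_i = 4+3 = 7.
ΔE = 54.40 × (1/4² − 1/7²) = 2.290 eV.
λ = 1240 / 2.290 = 542 nm.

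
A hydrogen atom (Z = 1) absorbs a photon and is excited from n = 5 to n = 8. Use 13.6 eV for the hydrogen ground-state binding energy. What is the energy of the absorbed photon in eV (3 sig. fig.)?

0.332 eV

E_8 = −13.60/64 = −0.2125 eV and E_5 = −13.60/25 = −0.5440 eV.
The photon energy is |E_8 − E_5| = 0.332 eV.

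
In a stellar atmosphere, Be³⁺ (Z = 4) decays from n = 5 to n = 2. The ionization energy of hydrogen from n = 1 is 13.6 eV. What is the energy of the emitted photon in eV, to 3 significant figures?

The Bohr energies scale as Z², so for Z = 4: E_n = −217.6/n² eV.
E_5 = −217.6/25 = −8.704 eV and E_2 = −217.6/4 = −54.40 eV.
The photon energy is |E_5 − E_2| = 45.7 eV.

45.7 eV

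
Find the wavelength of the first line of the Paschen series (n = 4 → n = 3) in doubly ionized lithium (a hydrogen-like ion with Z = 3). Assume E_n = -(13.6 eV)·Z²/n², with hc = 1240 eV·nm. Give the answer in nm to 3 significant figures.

208 nm

The Paschen series terminates on n_f = 3; the first line has n_i = 3+1 = 4.
ΔE = 122.4 × (1/3² − 1/4²) = 5.950 eV.
λ = 1240 / 5.950 = 208 nm.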